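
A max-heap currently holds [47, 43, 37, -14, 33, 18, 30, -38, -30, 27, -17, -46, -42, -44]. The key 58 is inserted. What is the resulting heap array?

[58, 43, 47, -14, 33, 18, 37, -38, -30, 27, -17, -46, -42, -44, 30]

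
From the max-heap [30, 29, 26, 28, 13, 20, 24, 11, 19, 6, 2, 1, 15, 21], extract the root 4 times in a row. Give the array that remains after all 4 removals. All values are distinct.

[24, 21, 20, 19, 13, 2, 1, 11, 15, 6]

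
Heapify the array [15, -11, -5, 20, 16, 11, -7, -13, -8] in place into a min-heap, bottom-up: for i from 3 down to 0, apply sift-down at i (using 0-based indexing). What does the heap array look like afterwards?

[-13, -11, -7, -8, 16, 11, -5, 20, 15]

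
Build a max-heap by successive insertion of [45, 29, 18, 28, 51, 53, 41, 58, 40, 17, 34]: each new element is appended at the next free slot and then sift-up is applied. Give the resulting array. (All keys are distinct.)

Insert 45:
  append 45 at index 0 → [45] (no swap needed)
Insert 29:
  append 29 at index 1 → [45, 29] (no swap needed)
Insert 18:
  append 18 at index 2 → [45, 29, 18] (no swap needed)
Insert 28:
  append 28 at index 3 → [45, 29, 18, 28] (no swap needed)
Insert 51:
  append 51 at index 4 → [45, 29, 18, 28, 51]
  51 > parent 29 at index 1, swap → [45, 51, 18, 28, 29]
  51 > parent 45 at index 0, swap → [51, 45, 18, 28, 29]
Insert 53:
  append 53 at index 5 → [51, 45, 18, 28, 29, 53]
  53 > parent 18 at index 2, swap → [51, 45, 53, 28, 29, 18]
  53 > parent 51 at index 0, swap → [53, 45, 51, 28, 29, 18]
Insert 41:
  append 41 at index 6 → [53, 45, 51, 28, 29, 18, 41] (no swap needed)
Insert 58:
  append 58 at index 7 → [53, 45, 51, 28, 29, 18, 41, 58]
  58 > parent 28 at index 3, swap → [53, 45, 51, 58, 29, 18, 41, 28]
  58 > parent 45 at index 1, swap → [53, 58, 51, 45, 29, 18, 41, 28]
  58 > parent 53 at index 0, swap → [58, 53, 51, 45, 29, 18, 41, 28]
Insert 40:
  append 40 at index 8 → [58, 53, 51, 45, 29, 18, 41, 28, 40] (no swap needed)
Insert 17:
  append 17 at index 9 → [58, 53, 51, 45, 29, 18, 41, 28, 40, 17] (no swap needed)
Insert 34:
  append 34 at index 10 → [58, 53, 51, 45, 29, 18, 41, 28, 40, 17, 34]
  34 > parent 29 at index 4, swap → [58, 53, 51, 45, 34, 18, 41, 28, 40, 17, 29]

[58, 53, 51, 45, 34, 18, 41, 28, 40, 17, 29]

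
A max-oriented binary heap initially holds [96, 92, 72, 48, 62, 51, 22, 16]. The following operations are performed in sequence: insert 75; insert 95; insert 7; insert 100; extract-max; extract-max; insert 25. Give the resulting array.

[95, 92, 72, 75, 62, 51, 22, 16, 48, 7, 25]

insert 75:
  append 75 at index 8 → [96, 92, 72, 48, 62, 51, 22, 16, 75]
  75 > parent 48 at index 3, swap → [96, 92, 72, 75, 62, 51, 22, 16, 48]
insert 95:
  append 95 at index 9 → [96, 92, 72, 75, 62, 51, 22, 16, 48, 95]
  95 > parent 62 at index 4, swap → [96, 92, 72, 75, 95, 51, 22, 16, 48, 62]
  95 > parent 92 at index 1, swap → [96, 95, 72, 75, 92, 51, 22, 16, 48, 62]
insert 7:
  append 7 at index 10 → [96, 95, 72, 75, 92, 51, 22, 16, 48, 62, 7] (no swap needed)
insert 100:
  append 100 at index 11 → [96, 95, 72, 75, 92, 51, 22, 16, 48, 62, 7, 100]
  100 > parent 51 at index 5, swap → [96, 95, 72, 75, 92, 100, 22, 16, 48, 62, 7, 51]
  100 > parent 72 at index 2, swap → [96, 95, 100, 75, 92, 72, 22, 16, 48, 62, 7, 51]
  100 > parent 96 at index 0, swap → [100, 95, 96, 75, 92, 72, 22, 16, 48, 62, 7, 51]
extract-max → returns 100:
  remove root 100; move last element 51 to root → [51, 95, 96, 75, 92, 72, 22, 16, 48, 62, 7]
  51 vs larger child 96 at index 2, swap → [96, 95, 51, 75, 92, 72, 22, 16, 48, 62, 7]
  51 vs larger child 72 at index 5, swap → [96, 95, 72, 75, 92, 51, 22, 16, 48, 62, 7]
extract-max → returns 96:
  remove root 96; move last element 7 to root → [7, 95, 72, 75, 92, 51, 22, 16, 48, 62]
  7 vs larger child 95 at index 1, swap → [95, 7, 72, 75, 92, 51, 22, 16, 48, 62]
  7 vs larger child 92 at index 4, swap → [95, 92, 72, 75, 7, 51, 22, 16, 48, 62]
  7 vs only child 62 at index 9, swap → [95, 92, 72, 75, 62, 51, 22, 16, 48, 7]
insert 25:
  append 25 at index 10 → [95, 92, 72, 75, 62, 51, 22, 16, 48, 7, 25] (no swap needed)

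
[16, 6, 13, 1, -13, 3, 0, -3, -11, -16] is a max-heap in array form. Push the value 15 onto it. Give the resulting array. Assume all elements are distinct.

append 15 at index 10 → [16, 6, 13, 1, -13, 3, 0, -3, -11, -16, 15]
15 > parent -13 at index 4, swap → [16, 6, 13, 1, 15, 3, 0, -3, -11, -16, -13]
15 > parent 6 at index 1, swap → [16, 15, 13, 1, 6, 3, 0, -3, -11, -16, -13]

[16, 15, 13, 1, 6, 3, 0, -3, -11, -16, -13]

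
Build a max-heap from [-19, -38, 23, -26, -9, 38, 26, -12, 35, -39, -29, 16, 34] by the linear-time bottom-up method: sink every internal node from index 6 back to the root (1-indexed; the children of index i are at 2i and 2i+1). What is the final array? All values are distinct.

sift down from index 6: already satisfies heap property
sift down from index 5: already satisfies heap property
sift down from index 4:
  -26 vs larger child 35 at index 9, swap → [-19, -38, 23, 35, -9, 38, 26, -12, -26, -39, -29, 16, 34]
sift down from index 3:
  23 vs larger child 38 at index 6, swap → [-19, -38, 38, 35, -9, 23, 26, -12, -26, -39, -29, 16, 34]
  23 vs larger child 34 at index 13, swap → [-19, -38, 38, 35, -9, 34, 26, -12, -26, -39, -29, 16, 23]
sift down from index 2:
  -38 vs larger child 35 at index 4, swap → [-19, 35, 38, -38, -9, 34, 26, -12, -26, -39, -29, 16, 23]
  -38 vs larger child -12 at index 8, swap → [-19, 35, 38, -12, -9, 34, 26, -38, -26, -39, -29, 16, 23]
sift down from index 1:
  -19 vs larger child 38 at index 3, swap → [38, 35, -19, -12, -9, 34, 26, -38, -26, -39, -29, 16, 23]
  -19 vs larger child 34 at index 6, swap → [38, 35, 34, -12, -9, -19, 26, -38, -26, -39, -29, 16, 23]
  -19 vs larger child 23 at index 13, swap → [38, 35, 34, -12, -9, 23, 26, -38, -26, -39, -29, 16, -19]

[38, 35, 34, -12, -9, 23, 26, -38, -26, -39, -29, 16, -19]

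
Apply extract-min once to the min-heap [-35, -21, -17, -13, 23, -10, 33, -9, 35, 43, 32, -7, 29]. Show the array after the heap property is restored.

[-21, -13, -17, -9, 23, -10, 33, 29, 35, 43, 32, -7]

remove root -35; move last element 29 to root → [29, -21, -17, -13, 23, -10, 33, -9, 35, 43, 32, -7]
29 vs smaller child -21 at index 1, swap → [-21, 29, -17, -13, 23, -10, 33, -9, 35, 43, 32, -7]
29 vs smaller child -13 at index 3, swap → [-21, -13, -17, 29, 23, -10, 33, -9, 35, 43, 32, -7]
29 vs smaller child -9 at index 7, swap → [-21, -13, -17, -9, 23, -10, 33, 29, 35, 43, 32, -7]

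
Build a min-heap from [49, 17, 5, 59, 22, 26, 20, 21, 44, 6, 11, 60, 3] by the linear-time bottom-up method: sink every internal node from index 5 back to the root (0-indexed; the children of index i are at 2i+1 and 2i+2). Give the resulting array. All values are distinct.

[3, 6, 5, 21, 11, 26, 20, 59, 44, 22, 17, 60, 49]

sift down from index 5:
  26 vs smaller child 3 at index 12, swap → [49, 17, 5, 59, 22, 3, 20, 21, 44, 6, 11, 60, 26]
sift down from index 4:
  22 vs smaller child 6 at index 9, swap → [49, 17, 5, 59, 6, 3, 20, 21, 44, 22, 11, 60, 26]
sift down from index 3:
  59 vs smaller child 21 at index 7, swap → [49, 17, 5, 21, 6, 3, 20, 59, 44, 22, 11, 60, 26]
sift down from index 2:
  5 vs smaller child 3 at index 5, swap → [49, 17, 3, 21, 6, 5, 20, 59, 44, 22, 11, 60, 26]
sift down from index 1:
  17 vs smaller child 6 at index 4, swap → [49, 6, 3, 21, 17, 5, 20, 59, 44, 22, 11, 60, 26]
  17 vs smaller child 11 at index 10, swap → [49, 6, 3, 21, 11, 5, 20, 59, 44, 22, 17, 60, 26]
sift down from index 0:
  49 vs smaller child 3 at index 2, swap → [3, 6, 49, 21, 11, 5, 20, 59, 44, 22, 17, 60, 26]
  49 vs smaller child 5 at index 5, swap → [3, 6, 5, 21, 11, 49, 20, 59, 44, 22, 17, 60, 26]
  49 vs smaller child 26 at index 12, swap → [3, 6, 5, 21, 11, 26, 20, 59, 44, 22, 17, 60, 49]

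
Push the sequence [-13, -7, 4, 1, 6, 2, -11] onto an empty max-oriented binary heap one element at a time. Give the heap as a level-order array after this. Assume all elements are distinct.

[6, 4, 2, -13, 1, -7, -11]

Insert -13:
  append -13 at index 0 → [-13] (no swap needed)
Insert -7:
  append -7 at index 1 → [-13, -7]
  -7 > parent -13 at index 0, swap → [-7, -13]
Insert 4:
  append 4 at index 2 → [-7, -13, 4]
  4 > parent -7 at index 0, swap → [4, -13, -7]
Insert 1:
  append 1 at index 3 → [4, -13, -7, 1]
  1 > parent -13 at index 1, swap → [4, 1, -7, -13]
Insert 6:
  append 6 at index 4 → [4, 1, -7, -13, 6]
  6 > parent 1 at index 1, swap → [4, 6, -7, -13, 1]
  6 > parent 4 at index 0, swap → [6, 4, -7, -13, 1]
Insert 2:
  append 2 at index 5 → [6, 4, -7, -13, 1, 2]
  2 > parent -7 at index 2, swap → [6, 4, 2, -13, 1, -7]
Insert -11:
  append -11 at index 6 → [6, 4, 2, -13, 1, -7, -11] (no swap needed)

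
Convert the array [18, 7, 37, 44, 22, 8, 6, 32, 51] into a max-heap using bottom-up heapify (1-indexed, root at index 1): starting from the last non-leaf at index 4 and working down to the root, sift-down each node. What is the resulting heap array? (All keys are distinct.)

[51, 44, 37, 32, 22, 8, 6, 18, 7]

sift down from index 4:
  44 vs larger child 51 at index 9, swap → [18, 7, 37, 51, 22, 8, 6, 32, 44]
sift down from index 3: already satisfies heap property
sift down from index 2:
  7 vs larger child 51 at index 4, swap → [18, 51, 37, 7, 22, 8, 6, 32, 44]
  7 vs larger child 44 at index 9, swap → [18, 51, 37, 44, 22, 8, 6, 32, 7]
sift down from index 1:
  18 vs larger child 51 at index 2, swap → [51, 18, 37, 44, 22, 8, 6, 32, 7]
  18 vs larger child 44 at index 4, swap → [51, 44, 37, 18, 22, 8, 6, 32, 7]
  18 vs larger child 32 at index 8, swap → [51, 44, 37, 32, 22, 8, 6, 18, 7]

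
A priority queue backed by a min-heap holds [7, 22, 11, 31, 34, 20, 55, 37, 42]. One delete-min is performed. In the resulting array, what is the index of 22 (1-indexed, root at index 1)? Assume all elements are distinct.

2

remove root 7; move last element 42 to root → [42, 22, 11, 31, 34, 20, 55, 37]
42 vs smaller child 11 at index 3, swap → [11, 22, 42, 31, 34, 20, 55, 37]
42 vs smaller child 20 at index 6, swap → [11, 22, 20, 31, 34, 42, 55, 37]
resulting array: [11, 22, 20, 31, 34, 42, 55, 37]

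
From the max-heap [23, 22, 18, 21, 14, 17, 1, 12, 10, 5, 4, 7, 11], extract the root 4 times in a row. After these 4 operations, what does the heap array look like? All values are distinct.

[17, 14, 5, 12, 7, 4, 1, 11, 10]

extract-max #1 returns 23:
  remove root 23; move last element 11 to root → [11, 22, 18, 21, 14, 17, 1, 12, 10, 5, 4, 7]
  11 vs larger child 22 at index 1, swap → [22, 11, 18, 21, 14, 17, 1, 12, 10, 5, 4, 7]
  11 vs larger child 21 at index 3, swap → [22, 21, 18, 11, 14, 17, 1, 12, 10, 5, 4, 7]
  11 vs larger child 12 at index 7, swap → [22, 21, 18, 12, 14, 17, 1, 11, 10, 5, 4, 7]
extract-max #2 returns 22:
  remove root 22; move last element 7 to root → [7, 21, 18, 12, 14, 17, 1, 11, 10, 5, 4]
  7 vs larger child 21 at index 1, swap → [21, 7, 18, 12, 14, 17, 1, 11, 10, 5, 4]
  7 vs larger child 14 at index 4, swap → [21, 14, 18, 12, 7, 17, 1, 11, 10, 5, 4]
extract-max #3 returns 21:
  remove root 21; move last element 4 to root → [4, 14, 18, 12, 7, 17, 1, 11, 10, 5]
  4 vs larger child 18 at index 2, swap → [18, 14, 4, 12, 7, 17, 1, 11, 10, 5]
  4 vs larger child 17 at index 5, swap → [18, 14, 17, 12, 7, 4, 1, 11, 10, 5]
extract-max #4 returns 18:
  remove root 18; move last element 5 to root → [5, 14, 17, 12, 7, 4, 1, 11, 10]
  5 vs larger child 17 at index 2, swap → [17, 14, 5, 12, 7, 4, 1, 11, 10]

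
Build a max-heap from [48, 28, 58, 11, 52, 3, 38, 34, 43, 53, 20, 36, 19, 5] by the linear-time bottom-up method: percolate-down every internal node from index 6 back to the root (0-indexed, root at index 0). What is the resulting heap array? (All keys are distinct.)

sift down from index 6: already satisfies heap property
sift down from index 5:
  3 vs larger child 36 at index 11, swap → [48, 28, 58, 11, 52, 36, 38, 34, 43, 53, 20, 3, 19, 5]
sift down from index 4:
  52 vs larger child 53 at index 9, swap → [48, 28, 58, 11, 53, 36, 38, 34, 43, 52, 20, 3, 19, 5]
sift down from index 3:
  11 vs larger child 43 at index 8, swap → [48, 28, 58, 43, 53, 36, 38, 34, 11, 52, 20, 3, 19, 5]
sift down from index 2: already satisfies heap property
sift down from index 1:
  28 vs larger child 53 at index 4, swap → [48, 53, 58, 43, 28, 36, 38, 34, 11, 52, 20, 3, 19, 5]
  28 vs larger child 52 at index 9, swap → [48, 53, 58, 43, 52, 36, 38, 34, 11, 28, 20, 3, 19, 5]
sift down from index 0:
  48 vs larger child 58 at index 2, swap → [58, 53, 48, 43, 52, 36, 38, 34, 11, 28, 20, 3, 19, 5]

[58, 53, 48, 43, 52, 36, 38, 34, 11, 28, 20, 3, 19, 5]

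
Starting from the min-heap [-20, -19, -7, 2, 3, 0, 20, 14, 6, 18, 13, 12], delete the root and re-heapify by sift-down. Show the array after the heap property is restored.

[-19, 2, -7, 6, 3, 0, 20, 14, 12, 18, 13]

remove root -20; move last element 12 to root → [12, -19, -7, 2, 3, 0, 20, 14, 6, 18, 13]
12 vs smaller child -19 at index 1, swap → [-19, 12, -7, 2, 3, 0, 20, 14, 6, 18, 13]
12 vs smaller child 2 at index 3, swap → [-19, 2, -7, 12, 3, 0, 20, 14, 6, 18, 13]
12 vs smaller child 6 at index 8, swap → [-19, 2, -7, 6, 3, 0, 20, 14, 12, 18, 13]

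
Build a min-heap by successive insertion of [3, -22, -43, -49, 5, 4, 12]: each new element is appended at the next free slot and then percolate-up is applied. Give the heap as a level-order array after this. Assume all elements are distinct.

Insert 3:
  append 3 at index 0 → [3] (no swap needed)
Insert -22:
  append -22 at index 1 → [3, -22]
  -22 < parent 3 at index 0, swap → [-22, 3]
Insert -43:
  append -43 at index 2 → [-22, 3, -43]
  -43 < parent -22 at index 0, swap → [-43, 3, -22]
Insert -49:
  append -49 at index 3 → [-43, 3, -22, -49]
  -49 < parent 3 at index 1, swap → [-43, -49, -22, 3]
  -49 < parent -43 at index 0, swap → [-49, -43, -22, 3]
Insert 5:
  append 5 at index 4 → [-49, -43, -22, 3, 5] (no swap needed)
Insert 4:
  append 4 at index 5 → [-49, -43, -22, 3, 5, 4] (no swap needed)
Insert 12:
  append 12 at index 6 → [-49, -43, -22, 3, 5, 4, 12] (no swap needed)

[-49, -43, -22, 3, 5, 4, 12]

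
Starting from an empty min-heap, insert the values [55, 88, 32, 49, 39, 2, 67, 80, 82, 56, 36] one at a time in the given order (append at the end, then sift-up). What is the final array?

Insert 55:
  append 55 at index 0 → [55] (no swap needed)
Insert 88:
  append 88 at index 1 → [55, 88] (no swap needed)
Insert 32:
  append 32 at index 2 → [55, 88, 32]
  32 < parent 55 at index 0, swap → [32, 88, 55]
Insert 49:
  append 49 at index 3 → [32, 88, 55, 49]
  49 < parent 88 at index 1, swap → [32, 49, 55, 88]
Insert 39:
  append 39 at index 4 → [32, 49, 55, 88, 39]
  39 < parent 49 at index 1, swap → [32, 39, 55, 88, 49]
Insert 2:
  append 2 at index 5 → [32, 39, 55, 88, 49, 2]
  2 < parent 55 at index 2, swap → [32, 39, 2, 88, 49, 55]
  2 < parent 32 at index 0, swap → [2, 39, 32, 88, 49, 55]
Insert 67:
  append 67 at index 6 → [2, 39, 32, 88, 49, 55, 67] (no swap needed)
Insert 80:
  append 80 at index 7 → [2, 39, 32, 88, 49, 55, 67, 80]
  80 < parent 88 at index 3, swap → [2, 39, 32, 80, 49, 55, 67, 88]
Insert 82:
  append 82 at index 8 → [2, 39, 32, 80, 49, 55, 67, 88, 82] (no swap needed)
Insert 56:
  append 56 at index 9 → [2, 39, 32, 80, 49, 55, 67, 88, 82, 56] (no swap needed)
Insert 36:
  append 36 at index 10 → [2, 39, 32, 80, 49, 55, 67, 88, 82, 56, 36]
  36 < parent 49 at index 4, swap → [2, 39, 32, 80, 36, 55, 67, 88, 82, 56, 49]
  36 < parent 39 at index 1, swap → [2, 36, 32, 80, 39, 55, 67, 88, 82, 56, 49]

[2, 36, 32, 80, 39, 55, 67, 88, 82, 56, 49]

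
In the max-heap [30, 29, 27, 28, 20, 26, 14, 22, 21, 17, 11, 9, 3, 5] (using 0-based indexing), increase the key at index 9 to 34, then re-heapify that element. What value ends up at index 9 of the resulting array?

20

set index 9 from 17 to 34 → [30, 29, 27, 28, 20, 26, 14, 22, 21, 34, 11, 9, 3, 5]
34 > parent 20 at index 4, swap → [30, 29, 27, 28, 34, 26, 14, 22, 21, 20, 11, 9, 3, 5]
34 > parent 29 at index 1, swap → [30, 34, 27, 28, 29, 26, 14, 22, 21, 20, 11, 9, 3, 5]
34 > parent 30 at index 0, swap → [34, 30, 27, 28, 29, 26, 14, 22, 21, 20, 11, 9, 3, 5]
resulting array: [34, 30, 27, 28, 29, 26, 14, 22, 21, 20, 11, 9, 3, 5]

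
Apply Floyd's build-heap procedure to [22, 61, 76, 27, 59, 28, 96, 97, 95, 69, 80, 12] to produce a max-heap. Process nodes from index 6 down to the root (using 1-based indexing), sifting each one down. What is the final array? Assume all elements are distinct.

sift down from index 6: already satisfies heap property
sift down from index 5:
  59 vs larger child 80 at index 11, swap → [22, 61, 76, 27, 80, 28, 96, 97, 95, 69, 59, 12]
sift down from index 4:
  27 vs larger child 97 at index 8, swap → [22, 61, 76, 97, 80, 28, 96, 27, 95, 69, 59, 12]
sift down from index 3:
  76 vs larger child 96 at index 7, swap → [22, 61, 96, 97, 80, 28, 76, 27, 95, 69, 59, 12]
sift down from index 2:
  61 vs larger child 97 at index 4, swap → [22, 97, 96, 61, 80, 28, 76, 27, 95, 69, 59, 12]
  61 vs larger child 95 at index 9, swap → [22, 97, 96, 95, 80, 28, 76, 27, 61, 69, 59, 12]
sift down from index 1:
  22 vs larger child 97 at index 2, swap → [97, 22, 96, 95, 80, 28, 76, 27, 61, 69, 59, 12]
  22 vs larger child 95 at index 4, swap → [97, 95, 96, 22, 80, 28, 76, 27, 61, 69, 59, 12]
  22 vs larger child 61 at index 9, swap → [97, 95, 96, 61, 80, 28, 76, 27, 22, 69, 59, 12]

[97, 95, 96, 61, 80, 28, 76, 27, 22, 69, 59, 12]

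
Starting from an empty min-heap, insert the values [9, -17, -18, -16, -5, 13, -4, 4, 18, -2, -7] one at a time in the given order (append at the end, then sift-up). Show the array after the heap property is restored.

[-18, -16, -17, 4, -7, 13, -4, 9, 18, -2, -5]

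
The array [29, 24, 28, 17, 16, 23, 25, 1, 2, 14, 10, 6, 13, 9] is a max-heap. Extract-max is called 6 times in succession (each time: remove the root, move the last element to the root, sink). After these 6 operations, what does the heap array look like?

[16, 14, 13, 6, 2, 10, 9, 1]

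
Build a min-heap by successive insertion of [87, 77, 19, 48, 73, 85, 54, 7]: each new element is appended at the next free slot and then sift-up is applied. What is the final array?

[7, 19, 54, 48, 73, 85, 77, 87]

Insert 87:
  append 87 at index 0 → [87] (no swap needed)
Insert 77:
  append 77 at index 1 → [87, 77]
  77 < parent 87 at index 0, swap → [77, 87]
Insert 19:
  append 19 at index 2 → [77, 87, 19]
  19 < parent 77 at index 0, swap → [19, 87, 77]
Insert 48:
  append 48 at index 3 → [19, 87, 77, 48]
  48 < parent 87 at index 1, swap → [19, 48, 77, 87]
Insert 73:
  append 73 at index 4 → [19, 48, 77, 87, 73] (no swap needed)
Insert 85:
  append 85 at index 5 → [19, 48, 77, 87, 73, 85] (no swap needed)
Insert 54:
  append 54 at index 6 → [19, 48, 77, 87, 73, 85, 54]
  54 < parent 77 at index 2, swap → [19, 48, 54, 87, 73, 85, 77]
Insert 7:
  append 7 at index 7 → [19, 48, 54, 87, 73, 85, 77, 7]
  7 < parent 87 at index 3, swap → [19, 48, 54, 7, 73, 85, 77, 87]
  7 < parent 48 at index 1, swap → [19, 7, 54, 48, 73, 85, 77, 87]
  7 < parent 19 at index 0, swap → [7, 19, 54, 48, 73, 85, 77, 87]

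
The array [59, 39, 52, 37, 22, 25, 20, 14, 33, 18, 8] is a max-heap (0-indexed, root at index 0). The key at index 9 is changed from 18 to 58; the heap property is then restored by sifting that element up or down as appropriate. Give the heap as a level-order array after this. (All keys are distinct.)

[59, 58, 52, 37, 39, 25, 20, 14, 33, 22, 8]

set index 9 from 18 to 58 → [59, 39, 52, 37, 22, 25, 20, 14, 33, 58, 8]
58 > parent 22 at index 4, swap → [59, 39, 52, 37, 58, 25, 20, 14, 33, 22, 8]
58 > parent 39 at index 1, swap → [59, 58, 52, 37, 39, 25, 20, 14, 33, 22, 8]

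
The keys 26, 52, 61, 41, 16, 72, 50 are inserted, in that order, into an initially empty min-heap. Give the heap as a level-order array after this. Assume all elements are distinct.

Insert 26:
  append 26 at index 0 → [26] (no swap needed)
Insert 52:
  append 52 at index 1 → [26, 52] (no swap needed)
Insert 61:
  append 61 at index 2 → [26, 52, 61] (no swap needed)
Insert 41:
  append 41 at index 3 → [26, 52, 61, 41]
  41 < parent 52 at index 1, swap → [26, 41, 61, 52]
Insert 16:
  append 16 at index 4 → [26, 41, 61, 52, 16]
  16 < parent 41 at index 1, swap → [26, 16, 61, 52, 41]
  16 < parent 26 at index 0, swap → [16, 26, 61, 52, 41]
Insert 72:
  append 72 at index 5 → [16, 26, 61, 52, 41, 72] (no swap needed)
Insert 50:
  append 50 at index 6 → [16, 26, 61, 52, 41, 72, 50]
  50 < parent 61 at index 2, swap → [16, 26, 50, 52, 41, 72, 61]

[16, 26, 50, 52, 41, 72, 61]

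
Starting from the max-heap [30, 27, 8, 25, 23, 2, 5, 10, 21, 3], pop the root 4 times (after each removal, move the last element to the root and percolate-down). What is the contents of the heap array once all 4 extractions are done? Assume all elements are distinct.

[21, 10, 8, 5, 3, 2]

extract-max #1 returns 30:
  remove root 30; move last element 3 to root → [3, 27, 8, 25, 23, 2, 5, 10, 21]
  3 vs larger child 27 at index 1, swap → [27, 3, 8, 25, 23, 2, 5, 10, 21]
  3 vs larger child 25 at index 3, swap → [27, 25, 8, 3, 23, 2, 5, 10, 21]
  3 vs larger child 21 at index 8, swap → [27, 25, 8, 21, 23, 2, 5, 10, 3]
extract-max #2 returns 27:
  remove root 27; move last element 3 to root → [3, 25, 8, 21, 23, 2, 5, 10]
  3 vs larger child 25 at index 1, swap → [25, 3, 8, 21, 23, 2, 5, 10]
  3 vs larger child 23 at index 4, swap → [25, 23, 8, 21, 3, 2, 5, 10]
extract-max #3 returns 25:
  remove root 25; move last element 10 to root → [10, 23, 8, 21, 3, 2, 5]
  10 vs larger child 23 at index 1, swap → [23, 10, 8, 21, 3, 2, 5]
  10 vs larger child 21 at index 3, swap → [23, 21, 8, 10, 3, 2, 5]
extract-max #4 returns 23:
  remove root 23; move last element 5 to root → [5, 21, 8, 10, 3, 2]
  5 vs larger child 21 at index 1, swap → [21, 5, 8, 10, 3, 2]
  5 vs larger child 10 at index 3, swap → [21, 10, 8, 5, 3, 2]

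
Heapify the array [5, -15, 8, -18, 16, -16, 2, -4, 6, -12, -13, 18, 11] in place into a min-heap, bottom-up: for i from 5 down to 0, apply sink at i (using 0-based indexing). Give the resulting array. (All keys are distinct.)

sift down from index 5: already satisfies heap property
sift down from index 4:
  16 vs smaller child -13 at index 10, swap → [5, -15, 8, -18, -13, -16, 2, -4, 6, -12, 16, 18, 11]
sift down from index 3: already satisfies heap property
sift down from index 2:
  8 vs smaller child -16 at index 5, swap → [5, -15, -16, -18, -13, 8, 2, -4, 6, -12, 16, 18, 11]
sift down from index 1:
  -15 vs smaller child -18 at index 3, swap → [5, -18, -16, -15, -13, 8, 2, -4, 6, -12, 16, 18, 11]
sift down from index 0:
  5 vs smaller child -18 at index 1, swap → [-18, 5, -16, -15, -13, 8, 2, -4, 6, -12, 16, 18, 11]
  5 vs smaller child -15 at index 3, swap → [-18, -15, -16, 5, -13, 8, 2, -4, 6, -12, 16, 18, 11]
  5 vs smaller child -4 at index 7, swap → [-18, -15, -16, -4, -13, 8, 2, 5, 6, -12, 16, 18, 11]

[-18, -15, -16, -4, -13, 8, 2, 5, 6, -12, 16, 18, 11]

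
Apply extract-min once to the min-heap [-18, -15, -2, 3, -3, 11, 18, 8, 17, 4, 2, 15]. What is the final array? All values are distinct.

[-15, -3, -2, 3, 2, 11, 18, 8, 17, 4, 15]

remove root -18; move last element 15 to root → [15, -15, -2, 3, -3, 11, 18, 8, 17, 4, 2]
15 vs smaller child -15 at index 1, swap → [-15, 15, -2, 3, -3, 11, 18, 8, 17, 4, 2]
15 vs smaller child -3 at index 4, swap → [-15, -3, -2, 3, 15, 11, 18, 8, 17, 4, 2]
15 vs smaller child 2 at index 10, swap → [-15, -3, -2, 3, 2, 11, 18, 8, 17, 4, 15]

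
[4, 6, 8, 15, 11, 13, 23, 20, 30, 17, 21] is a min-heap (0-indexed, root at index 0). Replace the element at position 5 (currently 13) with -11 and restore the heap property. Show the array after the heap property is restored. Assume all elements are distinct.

[-11, 6, 4, 15, 11, 8, 23, 20, 30, 17, 21]

set index 5 from 13 to -11 → [4, 6, 8, 15, 11, -11, 23, 20, 30, 17, 21]
-11 < parent 8 at index 2, swap → [4, 6, -11, 15, 11, 8, 23, 20, 30, 17, 21]
-11 < parent 4 at index 0, swap → [-11, 6, 4, 15, 11, 8, 23, 20, 30, 17, 21]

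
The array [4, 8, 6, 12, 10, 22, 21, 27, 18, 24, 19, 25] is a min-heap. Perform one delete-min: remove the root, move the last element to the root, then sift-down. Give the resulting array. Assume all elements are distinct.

remove root 4; move last element 25 to root → [25, 8, 6, 12, 10, 22, 21, 27, 18, 24, 19]
25 vs smaller child 6 at index 2, swap → [6, 8, 25, 12, 10, 22, 21, 27, 18, 24, 19]
25 vs smaller child 21 at index 6, swap → [6, 8, 21, 12, 10, 22, 25, 27, 18, 24, 19]

[6, 8, 21, 12, 10, 22, 25, 27, 18, 24, 19]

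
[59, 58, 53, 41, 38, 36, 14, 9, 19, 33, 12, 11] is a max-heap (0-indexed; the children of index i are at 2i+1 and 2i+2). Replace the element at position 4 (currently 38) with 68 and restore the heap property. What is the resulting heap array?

set index 4 from 38 to 68 → [59, 58, 53, 41, 68, 36, 14, 9, 19, 33, 12, 11]
68 > parent 58 at index 1, swap → [59, 68, 53, 41, 58, 36, 14, 9, 19, 33, 12, 11]
68 > parent 59 at index 0, swap → [68, 59, 53, 41, 58, 36, 14, 9, 19, 33, 12, 11]

[68, 59, 53, 41, 58, 36, 14, 9, 19, 33, 12, 11]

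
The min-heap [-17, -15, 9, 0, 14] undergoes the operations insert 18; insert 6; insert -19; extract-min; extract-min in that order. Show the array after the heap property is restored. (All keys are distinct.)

insert 18:
  append 18 at index 5 → [-17, -15, 9, 0, 14, 18] (no swap needed)
insert 6:
  append 6 at index 6 → [-17, -15, 9, 0, 14, 18, 6]
  6 < parent 9 at index 2, swap → [-17, -15, 6, 0, 14, 18, 9]
insert -19:
  append -19 at index 7 → [-17, -15, 6, 0, 14, 18, 9, -19]
  -19 < parent 0 at index 3, swap → [-17, -15, 6, -19, 14, 18, 9, 0]
  -19 < parent -15 at index 1, swap → [-17, -19, 6, -15, 14, 18, 9, 0]
  -19 < parent -17 at index 0, swap → [-19, -17, 6, -15, 14, 18, 9, 0]
extract-min → returns -19:
  remove root -19; move last element 0 to root → [0, -17, 6, -15, 14, 18, 9]
  0 vs smaller child -17 at index 1, swap → [-17, 0, 6, -15, 14, 18, 9]
  0 vs smaller child -15 at index 3, swap → [-17, -15, 6, 0, 14, 18, 9]
extract-min → returns -17:
  remove root -17; move last element 9 to root → [9, -15, 6, 0, 14, 18]
  9 vs smaller child -15 at index 1, swap → [-15, 9, 6, 0, 14, 18]
  9 vs smaller child 0 at index 3, swap → [-15, 0, 6, 9, 14, 18]

[-15, 0, 6, 9, 14, 18]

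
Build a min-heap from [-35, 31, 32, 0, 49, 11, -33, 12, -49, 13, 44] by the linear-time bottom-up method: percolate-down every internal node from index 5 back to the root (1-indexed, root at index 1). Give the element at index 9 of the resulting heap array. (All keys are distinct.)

31

sift down from index 5:
  49 vs smaller child 13 at index 10, swap → [-35, 31, 32, 0, 13, 11, -33, 12, -49, 49, 44]
sift down from index 4:
  0 vs smaller child -49 at index 9, swap → [-35, 31, 32, -49, 13, 11, -33, 12, 0, 49, 44]
sift down from index 3:
  32 vs smaller child -33 at index 7, swap → [-35, 31, -33, -49, 13, 11, 32, 12, 0, 49, 44]
sift down from index 2:
  31 vs smaller child -49 at index 4, swap → [-35, -49, -33, 31, 13, 11, 32, 12, 0, 49, 44]
  31 vs smaller child 0 at index 9, swap → [-35, -49, -33, 0, 13, 11, 32, 12, 31, 49, 44]
sift down from index 1:
  -35 vs smaller child -49 at index 2, swap → [-49, -35, -33, 0, 13, 11, 32, 12, 31, 49, 44]
resulting array: [-49, -35, -33, 0, 13, 11, 32, 12, 31, 49, 44]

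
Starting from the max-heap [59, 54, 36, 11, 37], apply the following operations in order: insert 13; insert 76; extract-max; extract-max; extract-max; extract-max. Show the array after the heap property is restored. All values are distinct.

insert 13:
  append 13 at index 5 → [59, 54, 36, 11, 37, 13] (no swap needed)
insert 76:
  append 76 at index 6 → [59, 54, 36, 11, 37, 13, 76]
  76 > parent 36 at index 2, swap → [59, 54, 76, 11, 37, 13, 36]
  76 > parent 59 at index 0, swap → [76, 54, 59, 11, 37, 13, 36]
extract-max → returns 76:
  remove root 76; move last element 36 to root → [36, 54, 59, 11, 37, 13]
  36 vs larger child 59 at index 2, swap → [59, 54, 36, 11, 37, 13]
extract-max → returns 59:
  remove root 59; move last element 13 to root → [13, 54, 36, 11, 37]
  13 vs larger child 54 at index 1, swap → [54, 13, 36, 11, 37]
  13 vs larger child 37 at index 4, swap → [54, 37, 36, 11, 13]
extract-max → returns 54:
  remove root 54; move last element 13 to root → [13, 37, 36, 11]
  13 vs larger child 37 at index 1, swap → [37, 13, 36, 11]
extract-max → returns 37:
  remove root 37; move last element 11 to root → [11, 13, 36]
  11 vs larger child 36 at index 2, swap → [36, 13, 11]

[36, 13, 11]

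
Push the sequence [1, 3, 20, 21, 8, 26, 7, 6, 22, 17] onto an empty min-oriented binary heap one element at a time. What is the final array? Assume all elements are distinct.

Insert 1:
  append 1 at index 0 → [1] (no swap needed)
Insert 3:
  append 3 at index 1 → [1, 3] (no swap needed)
Insert 20:
  append 20 at index 2 → [1, 3, 20] (no swap needed)
Insert 21:
  append 21 at index 3 → [1, 3, 20, 21] (no swap needed)
Insert 8:
  append 8 at index 4 → [1, 3, 20, 21, 8] (no swap needed)
Insert 26:
  append 26 at index 5 → [1, 3, 20, 21, 8, 26] (no swap needed)
Insert 7:
  append 7 at index 6 → [1, 3, 20, 21, 8, 26, 7]
  7 < parent 20 at index 2, swap → [1, 3, 7, 21, 8, 26, 20]
Insert 6:
  append 6 at index 7 → [1, 3, 7, 21, 8, 26, 20, 6]
  6 < parent 21 at index 3, swap → [1, 3, 7, 6, 8, 26, 20, 21]
Insert 22:
  append 22 at index 8 → [1, 3, 7, 6, 8, 26, 20, 21, 22] (no swap needed)
Insert 17:
  append 17 at index 9 → [1, 3, 7, 6, 8, 26, 20, 21, 22, 17] (no swap needed)

[1, 3, 7, 6, 8, 26, 20, 21, 22, 17]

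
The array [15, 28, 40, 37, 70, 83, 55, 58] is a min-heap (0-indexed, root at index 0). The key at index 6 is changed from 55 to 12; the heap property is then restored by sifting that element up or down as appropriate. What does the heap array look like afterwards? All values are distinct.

[12, 28, 15, 37, 70, 83, 40, 58]

set index 6 from 55 to 12 → [15, 28, 40, 37, 70, 83, 12, 58]
12 < parent 40 at index 2, swap → [15, 28, 12, 37, 70, 83, 40, 58]
12 < parent 15 at index 0, swap → [12, 28, 15, 37, 70, 83, 40, 58]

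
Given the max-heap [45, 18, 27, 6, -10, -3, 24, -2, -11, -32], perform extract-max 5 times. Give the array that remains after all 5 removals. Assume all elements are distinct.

extract-max #1 returns 45:
  remove root 45; move last element -32 to root → [-32, 18, 27, 6, -10, -3, 24, -2, -11]
  -32 vs larger child 27 at index 2, swap → [27, 18, -32, 6, -10, -3, 24, -2, -11]
  -32 vs larger child 24 at index 6, swap → [27, 18, 24, 6, -10, -3, -32, -2, -11]
extract-max #2 returns 27:
  remove root 27; move last element -11 to root → [-11, 18, 24, 6, -10, -3, -32, -2]
  -11 vs larger child 24 at index 2, swap → [24, 18, -11, 6, -10, -3, -32, -2]
  -11 vs larger child -3 at index 5, swap → [24, 18, -3, 6, -10, -11, -32, -2]
extract-max #3 returns 24:
  remove root 24; move last element -2 to root → [-2, 18, -3, 6, -10, -11, -32]
  -2 vs larger child 18 at index 1, swap → [18, -2, -3, 6, -10, -11, -32]
  -2 vs larger child 6 at index 3, swap → [18, 6, -3, -2, -10, -11, -32]
extract-max #4 returns 18:
  remove root 18; move last element -32 to root → [-32, 6, -3, -2, -10, -11]
  -32 vs larger child 6 at index 1, swap → [6, -32, -3, -2, -10, -11]
  -32 vs larger child -2 at index 3, swap → [6, -2, -3, -32, -10, -11]
extract-max #5 returns 6:
  remove root 6; move last element -11 to root → [-11, -2, -3, -32, -10]
  -11 vs larger child -2 at index 1, swap → [-2, -11, -3, -32, -10]
  -11 vs larger child -10 at index 4, swap → [-2, -10, -3, -32, -11]

[-2, -10, -3, -32, -11]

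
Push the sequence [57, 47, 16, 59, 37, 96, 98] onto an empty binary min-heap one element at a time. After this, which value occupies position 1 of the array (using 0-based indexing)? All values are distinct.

Insert 57:
  append 57 at index 0 → [57] (no swap needed)
Insert 47:
  append 47 at index 1 → [57, 47]
  47 < parent 57 at index 0, swap → [47, 57]
Insert 16:
  append 16 at index 2 → [47, 57, 16]
  16 < parent 47 at index 0, swap → [16, 57, 47]
Insert 59:
  append 59 at index 3 → [16, 57, 47, 59] (no swap needed)
Insert 37:
  append 37 at index 4 → [16, 57, 47, 59, 37]
  37 < parent 57 at index 1, swap → [16, 37, 47, 59, 57]
Insert 96:
  append 96 at index 5 → [16, 37, 47, 59, 57, 96] (no swap needed)
Insert 98:
  append 98 at index 6 → [16, 37, 47, 59, 57, 96, 98] (no swap needed)
resulting array: [16, 37, 47, 59, 57, 96, 98]

37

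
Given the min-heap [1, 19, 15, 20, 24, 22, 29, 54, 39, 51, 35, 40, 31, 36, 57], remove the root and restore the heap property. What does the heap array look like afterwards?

[15, 19, 22, 20, 24, 31, 29, 54, 39, 51, 35, 40, 57, 36]

remove root 1; move last element 57 to root → [57, 19, 15, 20, 24, 22, 29, 54, 39, 51, 35, 40, 31, 36]
57 vs smaller child 15 at index 2, swap → [15, 19, 57, 20, 24, 22, 29, 54, 39, 51, 35, 40, 31, 36]
57 vs smaller child 22 at index 5, swap → [15, 19, 22, 20, 24, 57, 29, 54, 39, 51, 35, 40, 31, 36]
57 vs smaller child 31 at index 12, swap → [15, 19, 22, 20, 24, 31, 29, 54, 39, 51, 35, 40, 57, 36]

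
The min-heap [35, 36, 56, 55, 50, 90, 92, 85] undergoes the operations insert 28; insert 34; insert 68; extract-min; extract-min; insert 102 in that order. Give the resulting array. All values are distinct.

[35, 36, 56, 55, 50, 90, 92, 85, 68, 102]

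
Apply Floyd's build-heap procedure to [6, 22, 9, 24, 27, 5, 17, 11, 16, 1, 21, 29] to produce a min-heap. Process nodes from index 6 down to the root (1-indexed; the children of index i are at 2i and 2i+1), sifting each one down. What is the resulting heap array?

sift down from index 6: already satisfies heap property
sift down from index 5:
  27 vs smaller child 1 at index 10, swap → [6, 22, 9, 24, 1, 5, 17, 11, 16, 27, 21, 29]
sift down from index 4:
  24 vs smaller child 11 at index 8, swap → [6, 22, 9, 11, 1, 5, 17, 24, 16, 27, 21, 29]
sift down from index 3:
  9 vs smaller child 5 at index 6, swap → [6, 22, 5, 11, 1, 9, 17, 24, 16, 27, 21, 29]
sift down from index 2:
  22 vs smaller child 1 at index 5, swap → [6, 1, 5, 11, 22, 9, 17, 24, 16, 27, 21, 29]
  22 vs smaller child 21 at index 11, swap → [6, 1, 5, 11, 21, 9, 17, 24, 16, 27, 22, 29]
sift down from index 1:
  6 vs smaller child 1 at index 2, swap → [1, 6, 5, 11, 21, 9, 17, 24, 16, 27, 22, 29]

[1, 6, 5, 11, 21, 9, 17, 24, 16, 27, 22, 29]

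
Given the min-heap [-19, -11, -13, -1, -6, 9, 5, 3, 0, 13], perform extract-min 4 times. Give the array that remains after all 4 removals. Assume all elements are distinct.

[-1, 0, 5, 3, 13, 9]

extract-min #1 returns -19:
  remove root -19; move last element 13 to root → [13, -11, -13, -1, -6, 9, 5, 3, 0]
  13 vs smaller child -13 at index 2, swap → [-13, -11, 13, -1, -6, 9, 5, 3, 0]
  13 vs smaller child 5 at index 6, swap → [-13, -11, 5, -1, -6, 9, 13, 3, 0]
extract-min #2 returns -13:
  remove root -13; move last element 0 to root → [0, -11, 5, -1, -6, 9, 13, 3]
  0 vs smaller child -11 at index 1, swap → [-11, 0, 5, -1, -6, 9, 13, 3]
  0 vs smaller child -6 at index 4, swap → [-11, -6, 5, -1, 0, 9, 13, 3]
extract-min #3 returns -11:
  remove root -11; move last element 3 to root → [3, -6, 5, -1, 0, 9, 13]
  3 vs smaller child -6 at index 1, swap → [-6, 3, 5, -1, 0, 9, 13]
  3 vs smaller child -1 at index 3, swap → [-6, -1, 5, 3, 0, 9, 13]
extract-min #4 returns -6:
  remove root -6; move last element 13 to root → [13, -1, 5, 3, 0, 9]
  13 vs smaller child -1 at index 1, swap → [-1, 13, 5, 3, 0, 9]
  13 vs smaller child 0 at index 4, swap → [-1, 0, 5, 3, 13, 9]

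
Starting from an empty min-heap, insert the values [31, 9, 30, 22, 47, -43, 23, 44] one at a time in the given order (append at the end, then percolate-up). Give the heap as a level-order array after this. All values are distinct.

Insert 31:
  append 31 at index 0 → [31] (no swap needed)
Insert 9:
  append 9 at index 1 → [31, 9]
  9 < parent 31 at index 0, swap → [9, 31]
Insert 30:
  append 30 at index 2 → [9, 31, 30] (no swap needed)
Insert 22:
  append 22 at index 3 → [9, 31, 30, 22]
  22 < parent 31 at index 1, swap → [9, 22, 30, 31]
Insert 47:
  append 47 at index 4 → [9, 22, 30, 31, 47] (no swap needed)
Insert -43:
  append -43 at index 5 → [9, 22, 30, 31, 47, -43]
  -43 < parent 30 at index 2, swap → [9, 22, -43, 31, 47, 30]
  -43 < parent 9 at index 0, swap → [-43, 22, 9, 31, 47, 30]
Insert 23:
  append 23 at index 6 → [-43, 22, 9, 31, 47, 30, 23] (no swap needed)
Insert 44:
  append 44 at index 7 → [-43, 22, 9, 31, 47, 30, 23, 44] (no swap needed)

[-43, 22, 9, 31, 47, 30, 23, 44]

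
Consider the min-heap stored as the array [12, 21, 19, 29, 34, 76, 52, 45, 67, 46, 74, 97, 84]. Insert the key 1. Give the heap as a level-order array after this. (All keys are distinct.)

append 1 at index 13 → [12, 21, 19, 29, 34, 76, 52, 45, 67, 46, 74, 97, 84, 1]
1 < parent 52 at index 6, swap → [12, 21, 19, 29, 34, 76, 1, 45, 67, 46, 74, 97, 84, 52]
1 < parent 19 at index 2, swap → [12, 21, 1, 29, 34, 76, 19, 45, 67, 46, 74, 97, 84, 52]
1 < parent 12 at index 0, swap → [1, 21, 12, 29, 34, 76, 19, 45, 67, 46, 74, 97, 84, 52]

[1, 21, 12, 29, 34, 76, 19, 45, 67, 46, 74, 97, 84, 52]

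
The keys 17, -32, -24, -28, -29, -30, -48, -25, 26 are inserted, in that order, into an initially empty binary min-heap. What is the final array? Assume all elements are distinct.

Insert 17:
  append 17 at index 0 → [17] (no swap needed)
Insert -32:
  append -32 at index 1 → [17, -32]
  -32 < parent 17 at index 0, swap → [-32, 17]
Insert -24:
  append -24 at index 2 → [-32, 17, -24] (no swap needed)
Insert -28:
  append -28 at index 3 → [-32, 17, -24, -28]
  -28 < parent 17 at index 1, swap → [-32, -28, -24, 17]
Insert -29:
  append -29 at index 4 → [-32, -28, -24, 17, -29]
  -29 < parent -28 at index 1, swap → [-32, -29, -24, 17, -28]
Insert -30:
  append -30 at index 5 → [-32, -29, -24, 17, -28, -30]
  -30 < parent -24 at index 2, swap → [-32, -29, -30, 17, -28, -24]
Insert -48:
  append -48 at index 6 → [-32, -29, -30, 17, -28, -24, -48]
  -48 < parent -30 at index 2, swap → [-32, -29, -48, 17, -28, -24, -30]
  -48 < parent -32 at index 0, swap → [-48, -29, -32, 17, -28, -24, -30]
Insert -25:
  append -25 at index 7 → [-48, -29, -32, 17, -28, -24, -30, -25]
  -25 < parent 17 at index 3, swap → [-48, -29, -32, -25, -28, -24, -30, 17]
Insert 26:
  append 26 at index 8 → [-48, -29, -32, -25, -28, -24, -30, 17, 26] (no swap needed)

[-48, -29, -32, -25, -28, -24, -30, 17, 26]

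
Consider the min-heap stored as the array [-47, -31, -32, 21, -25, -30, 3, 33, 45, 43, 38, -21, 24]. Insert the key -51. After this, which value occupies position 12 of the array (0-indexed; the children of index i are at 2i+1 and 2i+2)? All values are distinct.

append -51 at index 13 → [-47, -31, -32, 21, -25, -30, 3, 33, 45, 43, 38, -21, 24, -51]
-51 < parent 3 at index 6, swap → [-47, -31, -32, 21, -25, -30, -51, 33, 45, 43, 38, -21, 24, 3]
-51 < parent -32 at index 2, swap → [-47, -31, -51, 21, -25, -30, -32, 33, 45, 43, 38, -21, 24, 3]
-51 < parent -47 at index 0, swap → [-51, -31, -47, 21, -25, -30, -32, 33, 45, 43, 38, -21, 24, 3]
resulting array: [-51, -31, -47, 21, -25, -30, -32, 33, 45, 43, 38, -21, 24, 3]

24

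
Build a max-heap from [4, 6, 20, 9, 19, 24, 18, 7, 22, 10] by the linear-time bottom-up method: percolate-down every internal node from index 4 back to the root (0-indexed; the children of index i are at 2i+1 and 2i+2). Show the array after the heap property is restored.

[24, 22, 20, 9, 19, 4, 18, 7, 6, 10]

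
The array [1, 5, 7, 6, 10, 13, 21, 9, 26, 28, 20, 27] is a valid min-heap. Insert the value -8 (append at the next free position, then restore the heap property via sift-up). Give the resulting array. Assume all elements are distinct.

[-8, 5, 1, 6, 10, 7, 21, 9, 26, 28, 20, 27, 13]

append -8 at index 12 → [1, 5, 7, 6, 10, 13, 21, 9, 26, 28, 20, 27, -8]
-8 < parent 13 at index 5, swap → [1, 5, 7, 6, 10, -8, 21, 9, 26, 28, 20, 27, 13]
-8 < parent 7 at index 2, swap → [1, 5, -8, 6, 10, 7, 21, 9, 26, 28, 20, 27, 13]
-8 < parent 1 at index 0, swap → [-8, 5, 1, 6, 10, 7, 21, 9, 26, 28, 20, 27, 13]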